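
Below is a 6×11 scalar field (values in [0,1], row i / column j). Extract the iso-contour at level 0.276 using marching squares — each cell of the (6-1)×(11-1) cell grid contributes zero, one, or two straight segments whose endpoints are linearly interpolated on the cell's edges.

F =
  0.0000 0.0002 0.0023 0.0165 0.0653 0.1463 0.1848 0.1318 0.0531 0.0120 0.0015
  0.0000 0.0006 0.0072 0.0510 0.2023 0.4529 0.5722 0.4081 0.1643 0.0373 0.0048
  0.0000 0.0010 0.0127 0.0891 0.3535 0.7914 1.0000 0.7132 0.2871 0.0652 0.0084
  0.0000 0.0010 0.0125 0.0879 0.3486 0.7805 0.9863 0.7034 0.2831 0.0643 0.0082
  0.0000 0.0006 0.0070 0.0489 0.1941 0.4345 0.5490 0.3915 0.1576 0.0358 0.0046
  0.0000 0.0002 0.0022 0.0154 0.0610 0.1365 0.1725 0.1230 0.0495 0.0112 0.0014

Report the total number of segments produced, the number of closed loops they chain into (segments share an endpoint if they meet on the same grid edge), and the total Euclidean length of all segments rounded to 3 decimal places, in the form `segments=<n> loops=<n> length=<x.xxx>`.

segments=18 loops=1 length=13.849

cell (0,4): code 0100 → (0.423,5.000)–(1.000,4.294)
cell (0,5): code 1100 → (0.235,6.000)–(0.423,5.000)
cell (0,6): code 1100 → (0.522,7.000)–(0.235,6.000)
cell (0,7): code 1000 → (1.000,7.542)–(0.522,7.000)
cell (1,3): code 0100 → (1.487,4.000)–(2.000,3.707)
cell (1,4): code 1110 → (1.000,4.294)–(1.487,4.000)
cell (1,7): code 1101 → (1.910,8.000)–(1.000,7.542)
cell (1,8): code 1000 → (2.000,8.050)–(1.910,8.000)
cell (2,3): code 0110 → (2.000,3.707)–(3.000,3.722)
cell (2,8): code 1001 → (3.000,8.032)–(2.000,8.050)
cell (3,3): code 0010 → (3.000,3.722)–(3.470,4.000)
cell (3,4): code 0111 → (3.470,4.000)–(4.000,4.341)
cell (3,7): code 1011 → (4.000,7.494)–(3.057,8.000)
cell (3,8): code 0001 → (3.057,8.000)–(3.000,8.032)
cell (4,4): code 0010 → (4.000,4.341)–(4.532,5.000)
cell (4,5): code 0011 → (4.532,5.000)–(4.725,6.000)
cell (4,6): code 0011 → (4.725,6.000)–(4.430,7.000)
cell (4,7): code 0001 → (4.430,7.000)–(4.000,7.494)
total: 18 segments, chained into 1 closed loop(s), length Σ = 13.849091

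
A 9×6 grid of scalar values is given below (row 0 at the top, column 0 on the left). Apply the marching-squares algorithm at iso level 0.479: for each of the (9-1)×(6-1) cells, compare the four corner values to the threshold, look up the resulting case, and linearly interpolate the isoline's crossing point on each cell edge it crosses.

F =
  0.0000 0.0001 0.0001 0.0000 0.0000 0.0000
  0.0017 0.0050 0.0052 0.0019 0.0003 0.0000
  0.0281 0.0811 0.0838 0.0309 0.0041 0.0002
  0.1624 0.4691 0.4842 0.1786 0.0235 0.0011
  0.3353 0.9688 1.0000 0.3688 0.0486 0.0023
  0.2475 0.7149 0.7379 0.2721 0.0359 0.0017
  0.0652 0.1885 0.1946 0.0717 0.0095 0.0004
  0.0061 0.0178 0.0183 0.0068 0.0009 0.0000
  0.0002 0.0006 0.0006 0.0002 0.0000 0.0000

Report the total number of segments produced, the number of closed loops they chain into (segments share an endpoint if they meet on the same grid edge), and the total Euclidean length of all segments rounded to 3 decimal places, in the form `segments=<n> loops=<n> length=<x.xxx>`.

cell (2,1): code 0100 → (2.987,2.000)–(3.000,1.656)
cell (2,2): code 1000 → (3.000,2.017)–(2.987,2.000)
cell (3,0): code 0100 → (3.020,1.000)–(4.000,0.227)
cell (3,1): code 1110 → (3.000,1.656)–(3.020,1.000)
cell (3,2): code 1001 → (4.000,2.825)–(3.000,2.017)
cell (4,0): code 0110 → (4.000,0.227)–(5.000,0.495)
cell (4,2): code 1001 → (5.000,2.556)–(4.000,2.825)
cell (5,0): code 0010 → (5.000,0.495)–(5.448,1.000)
cell (5,1): code 0011 → (5.448,1.000)–(5.477,2.000)
cell (5,2): code 0001 → (5.477,2.000)–(5.000,2.556)
total: 10 segments, chained into 1 closed loop(s), length Σ = 8.034852

segments=10 loops=1 length=8.035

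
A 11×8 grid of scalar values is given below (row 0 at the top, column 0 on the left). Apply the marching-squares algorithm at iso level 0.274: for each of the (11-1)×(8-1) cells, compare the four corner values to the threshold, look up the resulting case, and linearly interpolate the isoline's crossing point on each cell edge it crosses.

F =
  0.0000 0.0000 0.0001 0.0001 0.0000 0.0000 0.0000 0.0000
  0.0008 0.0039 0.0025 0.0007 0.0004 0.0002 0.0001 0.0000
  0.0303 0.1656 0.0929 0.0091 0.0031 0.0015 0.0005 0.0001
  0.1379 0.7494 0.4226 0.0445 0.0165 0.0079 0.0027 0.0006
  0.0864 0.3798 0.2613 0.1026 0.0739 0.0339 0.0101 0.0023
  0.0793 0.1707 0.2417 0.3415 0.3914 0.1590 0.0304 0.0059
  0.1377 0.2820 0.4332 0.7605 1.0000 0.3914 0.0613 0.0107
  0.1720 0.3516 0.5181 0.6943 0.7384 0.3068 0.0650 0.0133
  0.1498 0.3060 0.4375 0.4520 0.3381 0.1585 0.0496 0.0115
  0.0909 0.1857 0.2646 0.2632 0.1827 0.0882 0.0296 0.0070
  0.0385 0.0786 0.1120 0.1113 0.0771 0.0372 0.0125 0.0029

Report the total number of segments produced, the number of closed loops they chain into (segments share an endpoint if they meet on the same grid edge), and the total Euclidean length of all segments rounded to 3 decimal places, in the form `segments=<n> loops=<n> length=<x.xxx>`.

segments=26 loops=2 length=20.655

cell (2,0): code 0100 → (2.186,1.000)–(3.000,0.223)
cell (2,1): code 1100 → (2.549,2.000)–(2.186,1.000)
cell (2,2): code 1000 → (3.000,2.393)–(2.549,2.000)
cell (3,0): code 0110 → (3.000,0.223)–(4.000,0.639)
cell (3,1): code 1011 → (4.000,1.893)–(3.921,2.000)
cell (3,2): code 0001 → (3.921,2.000)–(3.000,2.393)
cell (4,0): code 0010 → (4.000,0.639)–(4.506,1.000)
cell (4,1): code 0001 → (4.506,1.000)–(4.000,1.893)
cell (4,2): code 0100 → (4.717,3.000)–(5.000,2.324)
cell (4,3): code 1100 → (4.630,4.000)–(4.717,3.000)
cell (4,4): code 1000 → (5.000,4.505)–(4.630,4.000)
cell (5,0): code 0100 → (5.928,1.000)–(6.000,0.945)
cell (5,1): code 1100 → (5.169,2.000)–(5.928,1.000)
cell (5,2): code 1110 → (5.000,2.324)–(5.169,2.000)
cell (5,4): code 1101 → (5.495,5.000)–(5.000,4.505)
cell (5,5): code 1000 → (6.000,5.356)–(5.495,5.000)
cell (6,0): code 0110 → (6.000,0.945)–(7.000,0.568)
cell (6,5): code 1001 → (7.000,5.136)–(6.000,5.356)
cell (7,0): code 0110 → (7.000,0.568)–(8.000,0.795)
cell (7,4): code 1011 → (8.000,4.357)–(7.221,5.000)
cell (7,5): code 0001 → (7.221,5.000)–(7.000,5.136)
cell (8,0): code 0010 → (8.000,0.795)–(8.266,1.000)
cell (8,1): code 0011 → (8.266,1.000)–(8.946,2.000)
cell (8,2): code 0011 → (8.946,2.000)–(8.943,3.000)
cell (8,3): code 0011 → (8.943,3.000)–(8.412,4.000)
cell (8,4): code 0001 → (8.412,4.000)–(8.000,4.357)
total: 26 segments, chained into 2 closed loop(s), length Σ = 20.654961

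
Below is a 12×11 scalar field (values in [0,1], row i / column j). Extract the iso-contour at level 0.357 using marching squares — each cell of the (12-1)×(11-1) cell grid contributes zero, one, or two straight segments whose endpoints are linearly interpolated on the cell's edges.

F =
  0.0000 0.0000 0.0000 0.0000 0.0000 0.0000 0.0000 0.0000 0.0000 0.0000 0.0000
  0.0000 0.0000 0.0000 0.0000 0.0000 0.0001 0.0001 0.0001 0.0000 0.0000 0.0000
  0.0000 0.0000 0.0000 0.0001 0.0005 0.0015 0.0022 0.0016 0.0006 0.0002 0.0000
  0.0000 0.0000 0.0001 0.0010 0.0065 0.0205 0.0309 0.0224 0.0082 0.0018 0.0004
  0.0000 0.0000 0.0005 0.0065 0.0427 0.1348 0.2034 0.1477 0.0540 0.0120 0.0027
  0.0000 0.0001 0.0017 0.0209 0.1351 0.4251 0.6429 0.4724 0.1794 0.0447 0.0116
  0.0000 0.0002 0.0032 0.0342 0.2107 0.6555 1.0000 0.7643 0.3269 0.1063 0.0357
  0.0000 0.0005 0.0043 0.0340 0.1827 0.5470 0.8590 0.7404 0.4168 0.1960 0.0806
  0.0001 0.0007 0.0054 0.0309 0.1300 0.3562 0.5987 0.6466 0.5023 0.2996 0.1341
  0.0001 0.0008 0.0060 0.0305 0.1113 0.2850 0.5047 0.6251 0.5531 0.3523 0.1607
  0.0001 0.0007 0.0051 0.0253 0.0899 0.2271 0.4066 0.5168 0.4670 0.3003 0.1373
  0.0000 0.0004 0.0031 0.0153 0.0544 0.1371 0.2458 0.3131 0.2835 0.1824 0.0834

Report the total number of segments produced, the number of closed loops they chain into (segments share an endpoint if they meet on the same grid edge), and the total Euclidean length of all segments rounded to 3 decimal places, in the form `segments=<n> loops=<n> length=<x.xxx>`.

cell (4,4): code 0100 → (4.765,5.000)–(5.000,4.765)
cell (4,5): code 1100 → (4.349,6.000)–(4.765,5.000)
cell (4,6): code 1100 → (4.645,7.000)–(4.349,6.000)
cell (4,7): code 1000 → (5.000,7.394)–(4.645,7.000)
cell (5,4): code 0110 → (5.000,4.765)–(6.000,4.329)
cell (5,7): code 1001 → (6.000,7.931)–(5.000,7.394)
cell (6,4): code 0110 → (6.000,4.329)–(7.000,4.478)
cell (6,7): code 1101 → (6.335,8.000)–(6.000,7.931)
cell (6,8): code 1000 → (7.000,8.271)–(6.335,8.000)
cell (7,4): code 0010 → (7.000,4.478)–(7.996,5.000)
cell (7,5): code 0111 → (7.996,5.000)–(8.000,5.003)
cell (7,8): code 1001 → (8.000,8.717)–(7.000,8.271)
cell (8,5): code 0110 → (8.000,5.003)–(9.000,5.328)
cell (8,8): code 1001 → (9.000,8.977)–(8.000,8.717)
cell (9,5): code 0110 → (9.000,5.328)–(10.000,5.724)
cell (9,8): code 1001 → (10.000,8.660)–(9.000,8.977)
cell (10,5): code 0010 → (10.000,5.724)–(10.308,6.000)
cell (10,6): code 0011 → (10.308,6.000)–(10.784,7.000)
cell (10,7): code 0011 → (10.784,7.000)–(10.599,8.000)
cell (10,8): code 0001 → (10.599,8.000)–(10.000,8.660)
total: 20 segments, chained into 1 closed loop(s), length Σ = 17.149010

segments=20 loops=1 length=17.149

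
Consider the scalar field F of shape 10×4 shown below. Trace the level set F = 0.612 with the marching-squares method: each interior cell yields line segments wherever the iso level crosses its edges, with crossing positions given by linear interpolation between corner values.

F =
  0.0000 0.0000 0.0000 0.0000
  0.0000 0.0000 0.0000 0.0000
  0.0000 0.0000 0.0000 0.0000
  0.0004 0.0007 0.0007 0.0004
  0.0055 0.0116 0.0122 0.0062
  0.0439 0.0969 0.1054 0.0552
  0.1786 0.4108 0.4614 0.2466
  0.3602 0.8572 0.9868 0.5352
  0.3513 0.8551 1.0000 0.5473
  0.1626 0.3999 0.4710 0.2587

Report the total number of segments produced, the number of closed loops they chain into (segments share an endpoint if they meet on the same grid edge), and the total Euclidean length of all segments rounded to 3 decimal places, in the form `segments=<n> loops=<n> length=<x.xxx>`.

segments=8 loops=1 length=7.714

cell (6,0): code 0100 → (6.451,1.000)–(7.000,0.507)
cell (6,1): code 1100 → (6.287,2.000)–(6.451,1.000)
cell (6,2): code 1000 → (7.000,2.830)–(6.287,2.000)
cell (7,0): code 0110 → (7.000,0.507)–(8.000,0.517)
cell (7,2): code 1001 → (8.000,2.857)–(7.000,2.830)
cell (8,0): code 0010 → (8.000,0.517)–(8.534,1.000)
cell (8,1): code 0011 → (8.534,1.000)–(8.733,2.000)
cell (8,2): code 0001 → (8.733,2.000)–(8.000,2.857)
total: 8 segments, chained into 1 closed loop(s), length Σ = 7.714021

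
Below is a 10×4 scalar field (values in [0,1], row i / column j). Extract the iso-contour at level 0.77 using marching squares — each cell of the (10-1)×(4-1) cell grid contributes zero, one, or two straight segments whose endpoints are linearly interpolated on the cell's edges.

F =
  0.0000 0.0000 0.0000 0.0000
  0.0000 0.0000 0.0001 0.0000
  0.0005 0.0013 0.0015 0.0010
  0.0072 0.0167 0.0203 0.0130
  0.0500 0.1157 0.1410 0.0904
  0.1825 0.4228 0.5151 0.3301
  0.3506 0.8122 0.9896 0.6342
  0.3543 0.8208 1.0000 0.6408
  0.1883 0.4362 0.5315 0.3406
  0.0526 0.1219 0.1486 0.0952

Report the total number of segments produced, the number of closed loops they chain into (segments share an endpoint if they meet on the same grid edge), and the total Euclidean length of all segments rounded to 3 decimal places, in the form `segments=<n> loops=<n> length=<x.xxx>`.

cell (5,0): code 0100 → (5.892,1.000)–(6.000,0.909)
cell (5,1): code 1100 → (5.537,2.000)–(5.892,1.000)
cell (5,2): code 1000 → (6.000,2.618)–(5.537,2.000)
cell (6,0): code 0110 → (6.000,0.909)–(7.000,0.891)
cell (6,2): code 1001 → (7.000,2.640)–(6.000,2.618)
cell (7,0): code 0010 → (7.000,0.891)–(7.132,1.000)
cell (7,1): code 0011 → (7.132,1.000)–(7.491,2.000)
cell (7,2): code 0001 → (7.491,2.000)–(7.000,2.640)
total: 8 segments, chained into 1 closed loop(s), length Σ = 6.015611

segments=8 loops=1 length=6.016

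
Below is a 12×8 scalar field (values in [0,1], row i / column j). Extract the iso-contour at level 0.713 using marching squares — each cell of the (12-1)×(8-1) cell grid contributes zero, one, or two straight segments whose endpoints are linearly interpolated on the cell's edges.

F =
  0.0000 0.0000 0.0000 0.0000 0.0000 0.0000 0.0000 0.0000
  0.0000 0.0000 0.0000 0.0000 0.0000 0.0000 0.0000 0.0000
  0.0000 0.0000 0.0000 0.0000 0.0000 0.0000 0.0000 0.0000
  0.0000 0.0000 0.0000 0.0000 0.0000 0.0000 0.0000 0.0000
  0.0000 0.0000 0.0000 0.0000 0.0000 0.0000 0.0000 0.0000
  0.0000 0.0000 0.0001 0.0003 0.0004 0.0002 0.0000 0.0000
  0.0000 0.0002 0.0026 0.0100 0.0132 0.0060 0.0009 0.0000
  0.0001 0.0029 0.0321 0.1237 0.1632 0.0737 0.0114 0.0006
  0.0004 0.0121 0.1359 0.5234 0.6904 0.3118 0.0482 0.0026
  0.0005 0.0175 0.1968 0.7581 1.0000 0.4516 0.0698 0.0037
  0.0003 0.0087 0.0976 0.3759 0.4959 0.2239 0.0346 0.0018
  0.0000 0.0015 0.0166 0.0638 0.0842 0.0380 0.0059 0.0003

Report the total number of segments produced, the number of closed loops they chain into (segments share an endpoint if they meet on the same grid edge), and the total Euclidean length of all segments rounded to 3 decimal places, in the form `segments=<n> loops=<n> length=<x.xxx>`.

cell (8,2): code 0100 → (8.808,3.000)–(9.000,2.920)
cell (8,3): code 1100 → (8.073,4.000)–(8.808,3.000)
cell (8,4): code 1000 → (9.000,4.523)–(8.073,4.000)
cell (9,2): code 0010 → (9.000,2.920)–(9.118,3.000)
cell (9,3): code 0011 → (9.118,3.000)–(9.569,4.000)
cell (9,4): code 0001 → (9.569,4.000)–(9.000,4.523)
total: 6 segments, chained into 1 closed loop(s), length Σ = 4.526986

segments=6 loops=1 length=4.527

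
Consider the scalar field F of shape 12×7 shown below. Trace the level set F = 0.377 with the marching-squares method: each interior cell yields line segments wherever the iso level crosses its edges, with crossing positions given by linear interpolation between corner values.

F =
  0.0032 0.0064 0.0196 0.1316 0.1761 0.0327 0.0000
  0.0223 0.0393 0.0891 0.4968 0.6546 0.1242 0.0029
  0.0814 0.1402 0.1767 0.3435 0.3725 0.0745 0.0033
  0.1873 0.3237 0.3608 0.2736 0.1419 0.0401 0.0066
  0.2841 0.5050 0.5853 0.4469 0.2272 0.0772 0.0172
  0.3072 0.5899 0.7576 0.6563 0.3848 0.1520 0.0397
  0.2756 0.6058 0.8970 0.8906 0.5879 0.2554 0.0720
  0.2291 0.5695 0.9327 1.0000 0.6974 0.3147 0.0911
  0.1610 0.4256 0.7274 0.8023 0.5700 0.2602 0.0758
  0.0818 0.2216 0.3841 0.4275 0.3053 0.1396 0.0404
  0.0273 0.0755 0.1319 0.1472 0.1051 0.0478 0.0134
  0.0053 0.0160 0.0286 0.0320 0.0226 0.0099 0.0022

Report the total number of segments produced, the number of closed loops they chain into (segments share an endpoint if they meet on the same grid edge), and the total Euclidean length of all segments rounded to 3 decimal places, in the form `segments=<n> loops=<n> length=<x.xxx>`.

cell (0,2): code 0100 → (0.672,3.000)–(1.000,2.706)
cell (0,3): code 1100 → (0.420,4.000)–(0.672,3.000)
cell (0,4): code 1000 → (1.000,4.523)–(0.420,4.000)
cell (1,2): code 0010 → (1.000,2.706)–(1.781,3.000)
cell (1,3): code 0011 → (1.781,3.000)–(1.984,4.000)
cell (1,4): code 0001 → (1.984,4.000)–(1.000,4.523)
cell (3,0): code 0100 → (3.294,1.000)–(4.000,0.421)
cell (3,1): code 1100 → (3.072,2.000)–(3.294,1.000)
cell (3,2): code 1100 → (3.597,3.000)–(3.072,2.000)
cell (3,3): code 1000 → (4.000,3.318)–(3.597,3.000)
cell (4,0): code 0110 → (4.000,0.421)–(5.000,0.247)
cell (4,3): code 1101 → (4.951,4.000)–(4.000,3.318)
cell (4,4): code 1000 → (5.000,4.034)–(4.951,4.000)
cell (5,0): code 0110 → (5.000,0.247)–(6.000,0.307)
cell (5,4): code 1001 → (6.000,4.634)–(5.000,4.034)
cell (6,0): code 0110 → (6.000,0.307)–(7.000,0.434)
cell (6,4): code 1001 → (7.000,4.837)–(6.000,4.634)
cell (7,0): code 0110 → (7.000,0.434)–(8.000,0.816)
cell (7,4): code 1001 → (8.000,4.623)–(7.000,4.837)
cell (8,0): code 0010 → (8.000,0.816)–(8.238,1.000)
cell (8,1): code 0111 → (8.238,1.000)–(9.000,1.956)
cell (8,3): code 1011 → (9.000,3.413)–(8.729,4.000)
cell (8,4): code 0001 → (8.729,4.000)–(8.000,4.623)
cell (9,1): code 0010 → (9.000,1.956)–(9.028,2.000)
cell (9,2): code 0011 → (9.028,2.000)–(9.180,3.000)
cell (9,3): code 0001 → (9.180,3.000)–(9.000,3.413)
total: 26 segments, chained into 2 closed loop(s), length Σ = 21.980887

segments=26 loops=2 length=21.981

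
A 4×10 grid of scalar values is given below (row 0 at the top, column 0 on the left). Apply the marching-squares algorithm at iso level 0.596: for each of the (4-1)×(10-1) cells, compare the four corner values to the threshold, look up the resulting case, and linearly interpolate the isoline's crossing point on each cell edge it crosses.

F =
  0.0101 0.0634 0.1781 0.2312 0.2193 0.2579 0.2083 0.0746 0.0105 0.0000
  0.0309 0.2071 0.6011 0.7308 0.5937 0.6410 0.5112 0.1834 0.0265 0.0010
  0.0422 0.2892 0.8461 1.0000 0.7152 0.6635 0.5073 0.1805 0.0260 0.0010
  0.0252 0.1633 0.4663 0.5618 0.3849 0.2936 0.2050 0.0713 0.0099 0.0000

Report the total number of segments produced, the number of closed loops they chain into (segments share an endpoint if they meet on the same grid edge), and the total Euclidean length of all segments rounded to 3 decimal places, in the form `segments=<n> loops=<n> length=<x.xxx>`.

segments=14 loops=1 length=10.029

cell (0,1): code 0100 → (0.988,2.000)–(1.000,1.987)
cell (0,2): code 1100 → (0.730,3.000)–(0.988,2.000)
cell (0,3): code 1000 → (1.000,3.983)–(0.730,3.000)
cell (0,4): code 0100 → (0.883,5.000)–(1.000,4.049)
cell (0,5): code 1000 → (1.000,5.347)–(0.883,5.000)
cell (1,1): code 0110 → (1.000,1.987)–(2.000,1.551)
cell (1,3): code 1101 → (1.019,4.000)–(1.000,3.983)
cell (1,4): code 1110 → (1.000,4.049)–(1.019,4.000)
cell (1,5): code 1001 → (2.000,5.432)–(1.000,5.347)
cell (2,1): code 0010 → (2.000,1.551)–(2.659,2.000)
cell (2,2): code 0011 → (2.659,2.000)–(2.922,3.000)
cell (2,3): code 0011 → (2.922,3.000)–(2.361,4.000)
cell (2,4): code 0011 → (2.361,4.000)–(2.182,5.000)
cell (2,5): code 0001 → (2.182,5.000)–(2.000,5.432)
total: 14 segments, chained into 1 closed loop(s), length Σ = 10.029395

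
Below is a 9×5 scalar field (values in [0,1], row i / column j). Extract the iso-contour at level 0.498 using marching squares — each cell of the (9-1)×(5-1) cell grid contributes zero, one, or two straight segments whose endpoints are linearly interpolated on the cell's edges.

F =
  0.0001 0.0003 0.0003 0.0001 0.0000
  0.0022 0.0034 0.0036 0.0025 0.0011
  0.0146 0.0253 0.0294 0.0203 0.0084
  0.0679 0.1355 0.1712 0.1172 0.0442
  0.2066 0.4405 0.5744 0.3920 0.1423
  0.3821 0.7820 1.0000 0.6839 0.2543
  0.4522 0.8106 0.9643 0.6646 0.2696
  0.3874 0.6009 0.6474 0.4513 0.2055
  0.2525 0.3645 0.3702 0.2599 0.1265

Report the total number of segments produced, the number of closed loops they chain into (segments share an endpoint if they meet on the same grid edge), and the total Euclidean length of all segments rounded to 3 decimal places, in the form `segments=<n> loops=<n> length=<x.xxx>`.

segments=14 loops=1 length=10.957

cell (3,1): code 0100 → (3.811,2.000)–(4.000,1.429)
cell (3,2): code 1000 → (4.000,2.419)–(3.811,2.000)
cell (4,0): code 0100 → (4.168,1.000)–(5.000,0.290)
cell (4,1): code 1110 → (4.000,1.429)–(4.168,1.000)
cell (4,2): code 1101 → (4.363,3.000)–(4.000,2.419)
cell (4,3): code 1000 → (5.000,3.433)–(4.363,3.000)
cell (5,0): code 0110 → (5.000,0.290)–(6.000,0.128)
cell (5,3): code 1001 → (6.000,3.422)–(5.000,3.433)
cell (6,0): code 0110 → (6.000,0.128)–(7.000,0.518)
cell (6,2): code 1011 → (7.000,2.762)–(6.781,3.000)
cell (6,3): code 0001 → (6.781,3.000)–(6.000,3.422)
cell (7,0): code 0010 → (7.000,0.518)–(7.435,1.000)
cell (7,1): code 0011 → (7.435,1.000)–(7.539,2.000)
cell (7,2): code 0001 → (7.539,2.000)–(7.000,2.762)
total: 14 segments, chained into 1 closed loop(s), length Σ = 10.956745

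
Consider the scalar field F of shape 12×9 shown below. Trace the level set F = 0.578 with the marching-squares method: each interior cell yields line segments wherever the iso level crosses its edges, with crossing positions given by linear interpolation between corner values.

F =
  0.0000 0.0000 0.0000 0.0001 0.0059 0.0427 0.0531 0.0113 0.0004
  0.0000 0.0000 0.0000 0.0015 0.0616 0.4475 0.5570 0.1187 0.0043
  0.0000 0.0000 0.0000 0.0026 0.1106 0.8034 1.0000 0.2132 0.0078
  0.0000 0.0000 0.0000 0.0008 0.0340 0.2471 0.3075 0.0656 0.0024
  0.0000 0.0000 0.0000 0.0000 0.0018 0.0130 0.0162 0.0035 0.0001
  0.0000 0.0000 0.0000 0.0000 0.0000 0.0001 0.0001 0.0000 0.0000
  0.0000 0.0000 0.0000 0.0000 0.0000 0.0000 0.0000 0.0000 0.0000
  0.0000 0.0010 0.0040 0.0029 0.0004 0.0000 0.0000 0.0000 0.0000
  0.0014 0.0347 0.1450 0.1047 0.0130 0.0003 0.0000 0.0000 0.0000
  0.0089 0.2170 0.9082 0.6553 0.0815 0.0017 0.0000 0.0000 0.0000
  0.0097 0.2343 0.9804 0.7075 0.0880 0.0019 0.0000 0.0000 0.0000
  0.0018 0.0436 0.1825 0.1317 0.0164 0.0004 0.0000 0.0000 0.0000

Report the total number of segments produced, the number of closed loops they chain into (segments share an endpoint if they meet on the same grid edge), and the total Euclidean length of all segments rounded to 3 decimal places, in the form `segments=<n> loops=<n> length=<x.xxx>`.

segments=14 loops=2 length=11.176

cell (1,4): code 0100 → (1.367,5.000)–(2.000,4.675)
cell (1,5): code 1100 → (1.047,6.000)–(1.367,5.000)
cell (1,6): code 1000 → (2.000,6.536)–(1.047,6.000)
cell (2,4): code 0010 → (2.000,4.675)–(2.405,5.000)
cell (2,5): code 0011 → (2.405,5.000)–(2.609,6.000)
cell (2,6): code 0001 → (2.609,6.000)–(2.000,6.536)
cell (8,1): code 0100 → (8.567,2.000)–(9.000,1.522)
cell (8,2): code 1100 → (8.860,3.000)–(8.567,2.000)
cell (8,3): code 1000 → (9.000,3.135)–(8.860,3.000)
cell (9,1): code 0110 → (9.000,1.522)–(10.000,1.461)
cell (9,3): code 1001 → (10.000,3.209)–(9.000,3.135)
cell (10,1): code 0010 → (10.000,1.461)–(10.504,2.000)
cell (10,2): code 0011 → (10.504,2.000)–(10.225,3.000)
cell (10,3): code 0001 → (10.225,3.000)–(10.000,3.209)
total: 14 segments, chained into 2 closed loop(s), length Σ = 11.176346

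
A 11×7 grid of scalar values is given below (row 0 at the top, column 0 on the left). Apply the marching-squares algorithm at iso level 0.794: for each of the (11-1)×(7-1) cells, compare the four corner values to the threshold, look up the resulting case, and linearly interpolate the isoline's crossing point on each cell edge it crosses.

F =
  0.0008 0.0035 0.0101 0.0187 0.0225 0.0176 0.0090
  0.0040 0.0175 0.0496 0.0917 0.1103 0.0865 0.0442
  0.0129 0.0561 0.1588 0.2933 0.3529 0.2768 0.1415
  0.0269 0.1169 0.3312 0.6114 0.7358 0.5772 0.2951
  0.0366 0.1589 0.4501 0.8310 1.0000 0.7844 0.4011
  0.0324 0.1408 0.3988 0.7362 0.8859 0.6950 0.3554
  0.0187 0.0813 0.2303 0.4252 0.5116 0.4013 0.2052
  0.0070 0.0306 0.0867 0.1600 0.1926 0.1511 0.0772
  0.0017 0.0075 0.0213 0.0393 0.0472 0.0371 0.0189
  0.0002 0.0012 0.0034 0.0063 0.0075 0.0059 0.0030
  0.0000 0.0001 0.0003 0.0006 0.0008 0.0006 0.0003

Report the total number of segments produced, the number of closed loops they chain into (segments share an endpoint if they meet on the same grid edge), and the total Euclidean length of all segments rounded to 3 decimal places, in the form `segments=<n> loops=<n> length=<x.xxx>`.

cell (3,2): code 0100 → (3.832,3.000)–(4.000,2.903)
cell (3,3): code 1100 → (3.220,4.000)–(3.832,3.000)
cell (3,4): code 1000 → (4.000,4.955)–(3.220,4.000)
cell (4,2): code 0010 → (4.000,2.903)–(4.390,3.000)
cell (4,3): code 0111 → (4.390,3.000)–(5.000,3.386)
cell (4,4): code 1001 → (5.000,4.481)–(4.000,4.955)
cell (5,3): code 0010 → (5.000,3.386)–(5.246,4.000)
cell (5,4): code 0001 → (5.246,4.000)–(5.000,4.481)
total: 8 segments, chained into 1 closed loop(s), length Σ = 6.031860

segments=8 loops=1 length=6.032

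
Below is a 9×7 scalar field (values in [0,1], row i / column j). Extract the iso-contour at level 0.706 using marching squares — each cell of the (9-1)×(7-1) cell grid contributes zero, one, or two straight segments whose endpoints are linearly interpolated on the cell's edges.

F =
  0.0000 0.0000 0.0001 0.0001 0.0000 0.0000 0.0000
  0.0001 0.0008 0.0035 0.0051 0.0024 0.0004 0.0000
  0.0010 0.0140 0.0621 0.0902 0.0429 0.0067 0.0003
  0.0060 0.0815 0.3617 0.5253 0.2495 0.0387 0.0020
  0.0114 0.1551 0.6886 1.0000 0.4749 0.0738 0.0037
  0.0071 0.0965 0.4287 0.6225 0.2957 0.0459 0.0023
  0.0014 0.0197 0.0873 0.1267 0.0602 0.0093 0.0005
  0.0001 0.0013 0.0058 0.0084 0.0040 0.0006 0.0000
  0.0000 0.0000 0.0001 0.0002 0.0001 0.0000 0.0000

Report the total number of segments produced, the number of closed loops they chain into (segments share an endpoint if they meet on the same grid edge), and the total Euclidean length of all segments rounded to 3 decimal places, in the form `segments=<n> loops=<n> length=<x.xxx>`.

segments=4 loops=1 length=4.147

cell (3,2): code 0100 → (3.381,3.000)–(4.000,2.056)
cell (3,3): code 1000 → (4.000,3.560)–(3.381,3.000)
cell (4,2): code 0010 → (4.000,2.056)–(4.779,3.000)
cell (4,3): code 0001 → (4.779,3.000)–(4.000,3.560)
total: 4 segments, chained into 1 closed loop(s), length Σ = 4.147108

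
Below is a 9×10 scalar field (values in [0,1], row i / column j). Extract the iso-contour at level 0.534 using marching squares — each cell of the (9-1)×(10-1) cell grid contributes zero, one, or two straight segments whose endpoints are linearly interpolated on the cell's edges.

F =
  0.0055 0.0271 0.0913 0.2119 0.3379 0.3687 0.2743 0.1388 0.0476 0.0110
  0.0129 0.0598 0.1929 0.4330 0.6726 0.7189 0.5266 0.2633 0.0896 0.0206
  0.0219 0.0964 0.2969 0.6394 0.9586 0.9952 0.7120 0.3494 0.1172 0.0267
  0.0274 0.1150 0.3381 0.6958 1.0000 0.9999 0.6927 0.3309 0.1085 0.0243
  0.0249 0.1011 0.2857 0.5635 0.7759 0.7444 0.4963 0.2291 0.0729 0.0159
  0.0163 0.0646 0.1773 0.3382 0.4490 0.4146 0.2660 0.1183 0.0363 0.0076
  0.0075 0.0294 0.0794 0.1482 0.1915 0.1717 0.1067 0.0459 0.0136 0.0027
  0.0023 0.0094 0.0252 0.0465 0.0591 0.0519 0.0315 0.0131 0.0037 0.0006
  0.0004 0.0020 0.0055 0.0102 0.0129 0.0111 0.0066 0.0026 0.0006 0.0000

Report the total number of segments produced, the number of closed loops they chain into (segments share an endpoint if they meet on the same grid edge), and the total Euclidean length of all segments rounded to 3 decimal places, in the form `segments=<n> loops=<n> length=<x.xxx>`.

cell (0,3): code 0100 → (0.586,4.000)–(1.000,3.422)
cell (0,4): code 1100 → (0.472,5.000)–(0.586,4.000)
cell (0,5): code 1000 → (1.000,5.962)–(0.472,5.000)
cell (1,2): code 0100 → (1.489,3.000)–(2.000,2.692)
cell (1,3): code 1110 → (1.000,3.422)–(1.489,3.000)
cell (1,5): code 1101 → (1.040,6.000)–(1.000,5.962)
cell (1,6): code 1000 → (2.000,6.491)–(1.040,6.000)
cell (2,2): code 0110 → (2.000,2.692)–(3.000,2.548)
cell (2,6): code 1001 → (3.000,6.439)–(2.000,6.491)
cell (3,2): code 0110 → (3.000,2.548)–(4.000,2.894)
cell (3,5): code 1011 → (4.000,5.848)–(3.808,6.000)
cell (3,6): code 0001 → (3.808,6.000)–(3.000,6.439)
cell (4,2): code 0010 → (4.000,2.894)–(4.131,3.000)
cell (4,3): code 0011 → (4.131,3.000)–(4.740,4.000)
cell (4,4): code 0011 → (4.740,4.000)–(4.638,5.000)
cell (4,5): code 0001 → (4.638,5.000)–(4.000,5.848)
total: 16 segments, chained into 1 closed loop(s), length Σ = 12.830735

segments=16 loops=1 length=12.831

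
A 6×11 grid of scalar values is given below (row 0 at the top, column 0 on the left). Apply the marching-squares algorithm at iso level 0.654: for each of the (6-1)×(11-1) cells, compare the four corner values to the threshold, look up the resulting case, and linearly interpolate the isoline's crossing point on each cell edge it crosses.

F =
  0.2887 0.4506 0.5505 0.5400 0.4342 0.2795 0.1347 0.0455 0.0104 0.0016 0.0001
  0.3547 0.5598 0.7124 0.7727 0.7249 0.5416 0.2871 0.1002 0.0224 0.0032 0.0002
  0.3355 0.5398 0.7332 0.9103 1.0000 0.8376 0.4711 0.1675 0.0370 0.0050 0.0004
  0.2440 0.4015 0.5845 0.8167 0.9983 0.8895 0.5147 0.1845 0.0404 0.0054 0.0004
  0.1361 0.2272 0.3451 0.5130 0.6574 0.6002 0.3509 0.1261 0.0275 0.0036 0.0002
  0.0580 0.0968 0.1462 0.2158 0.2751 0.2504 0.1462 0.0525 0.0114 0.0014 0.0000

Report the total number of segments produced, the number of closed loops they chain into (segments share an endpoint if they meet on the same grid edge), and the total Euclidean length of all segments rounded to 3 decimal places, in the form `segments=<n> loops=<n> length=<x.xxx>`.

cell (0,1): code 0100 → (0.639,2.000)–(1.000,1.617)
cell (0,2): code 1100 → (0.490,3.000)–(0.639,2.000)
cell (0,3): code 1100 → (0.756,4.000)–(0.490,3.000)
cell (0,4): code 1000 → (1.000,4.387)–(0.756,4.000)
cell (1,1): code 0110 → (1.000,1.617)–(2.000,1.590)
cell (1,4): code 1101 → (1.380,5.000)–(1.000,4.387)
cell (1,5): code 1000 → (2.000,5.501)–(1.380,5.000)
cell (2,1): code 0010 → (2.000,1.590)–(2.533,2.000)
cell (2,2): code 0111 → (2.533,2.000)–(3.000,2.299)
cell (2,5): code 1001 → (3.000,5.628)–(2.000,5.501)
cell (3,2): code 0010 → (3.000,2.299)–(3.536,3.000)
cell (3,3): code 0111 → (3.536,3.000)–(4.000,3.976)
cell (3,4): code 1011 → (4.000,4.059)–(3.814,5.000)
cell (3,5): code 0001 → (3.814,5.000)–(3.000,5.628)
cell (4,3): code 0010 → (4.000,3.976)–(4.009,4.000)
cell (4,4): code 0001 → (4.009,4.000)–(4.000,4.059)
total: 16 segments, chained into 1 closed loop(s), length Σ = 11.818555

segments=16 loops=1 length=11.819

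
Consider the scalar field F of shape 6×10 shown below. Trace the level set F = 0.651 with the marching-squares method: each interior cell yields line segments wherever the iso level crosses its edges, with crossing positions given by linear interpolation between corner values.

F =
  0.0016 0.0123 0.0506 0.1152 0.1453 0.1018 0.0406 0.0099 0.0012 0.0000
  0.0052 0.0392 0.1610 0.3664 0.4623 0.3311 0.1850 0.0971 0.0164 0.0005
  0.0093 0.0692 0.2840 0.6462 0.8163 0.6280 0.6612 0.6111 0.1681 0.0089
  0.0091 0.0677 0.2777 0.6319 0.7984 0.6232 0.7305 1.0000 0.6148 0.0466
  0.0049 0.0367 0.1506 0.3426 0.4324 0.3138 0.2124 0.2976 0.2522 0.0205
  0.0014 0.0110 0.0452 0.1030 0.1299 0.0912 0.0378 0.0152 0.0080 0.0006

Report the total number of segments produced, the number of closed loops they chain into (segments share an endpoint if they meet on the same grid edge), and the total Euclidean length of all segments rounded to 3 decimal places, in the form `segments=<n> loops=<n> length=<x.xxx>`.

segments=14 loops=2 length=12.510

cell (1,3): code 0100 → (1.533,4.000)–(2.000,3.028)
cell (1,4): code 1000 → (2.000,4.878)–(1.533,4.000)
cell (1,5): code 0100 → (1.979,6.000)–(2.000,5.693)
cell (1,6): code 1000 → (2.000,6.204)–(1.979,6.000)
cell (2,3): code 0110 → (2.000,3.028)–(3.000,3.115)
cell (2,4): code 1001 → (3.000,4.841)–(2.000,4.878)
cell (2,5): code 0110 → (2.000,5.693)–(3.000,5.259)
cell (2,6): code 1101 → (2.103,7.000)–(2.000,6.204)
cell (2,7): code 1000 → (3.000,7.906)–(2.103,7.000)
cell (3,3): code 0010 → (3.000,3.115)–(3.403,4.000)
cell (3,4): code 0001 → (3.403,4.000)–(3.000,4.841)
cell (3,5): code 0010 → (3.000,5.259)–(3.153,6.000)
cell (3,6): code 0011 → (3.153,6.000)–(3.497,7.000)
cell (3,7): code 0001 → (3.497,7.000)–(3.000,7.906)
total: 14 segments, chained into 2 closed loop(s), length Σ = 12.510386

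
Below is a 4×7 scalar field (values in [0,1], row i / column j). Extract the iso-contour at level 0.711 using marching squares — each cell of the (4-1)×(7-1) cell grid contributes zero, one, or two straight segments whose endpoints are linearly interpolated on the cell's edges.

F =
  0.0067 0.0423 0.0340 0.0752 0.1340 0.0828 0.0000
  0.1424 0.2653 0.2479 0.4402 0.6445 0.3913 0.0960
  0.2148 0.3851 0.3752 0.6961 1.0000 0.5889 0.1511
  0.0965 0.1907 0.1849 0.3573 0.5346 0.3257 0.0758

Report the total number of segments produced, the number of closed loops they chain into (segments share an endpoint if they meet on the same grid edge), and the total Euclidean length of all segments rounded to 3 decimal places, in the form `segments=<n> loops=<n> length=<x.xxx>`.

cell (1,3): code 0100 → (1.187,4.000)–(2.000,3.049)
cell (1,4): code 1000 → (2.000,4.703)–(1.187,4.000)
cell (2,3): code 0010 → (2.000,3.049)–(2.621,4.000)
cell (2,4): code 0001 → (2.621,4.000)–(2.000,4.703)
total: 4 segments, chained into 1 closed loop(s), length Σ = 4.399565

segments=4 loops=1 length=4.400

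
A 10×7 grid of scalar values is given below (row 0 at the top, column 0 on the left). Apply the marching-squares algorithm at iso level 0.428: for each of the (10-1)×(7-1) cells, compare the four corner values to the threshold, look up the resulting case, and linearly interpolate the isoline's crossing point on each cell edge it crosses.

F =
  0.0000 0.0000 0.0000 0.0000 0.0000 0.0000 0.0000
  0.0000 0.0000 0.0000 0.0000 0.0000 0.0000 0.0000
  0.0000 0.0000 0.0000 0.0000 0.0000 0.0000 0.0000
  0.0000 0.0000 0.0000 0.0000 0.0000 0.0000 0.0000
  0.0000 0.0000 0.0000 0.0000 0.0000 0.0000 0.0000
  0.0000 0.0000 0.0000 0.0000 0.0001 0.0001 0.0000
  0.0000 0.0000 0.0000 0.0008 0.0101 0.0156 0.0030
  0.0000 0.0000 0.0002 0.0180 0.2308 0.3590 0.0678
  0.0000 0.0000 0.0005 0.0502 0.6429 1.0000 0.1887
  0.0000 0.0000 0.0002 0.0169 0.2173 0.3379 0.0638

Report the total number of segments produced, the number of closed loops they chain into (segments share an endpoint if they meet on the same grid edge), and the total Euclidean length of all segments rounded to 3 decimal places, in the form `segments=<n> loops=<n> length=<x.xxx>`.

segments=6 loops=1 length=5.638

cell (7,3): code 0100 → (7.479,4.000)–(8.000,3.637)
cell (7,4): code 1100 → (7.108,5.000)–(7.479,4.000)
cell (7,5): code 1000 → (8.000,5.705)–(7.108,5.000)
cell (8,3): code 0010 → (8.000,3.637)–(8.505,4.000)
cell (8,4): code 0011 → (8.505,4.000)–(8.864,5.000)
cell (8,5): code 0001 → (8.864,5.000)–(8.000,5.705)
total: 6 segments, chained into 1 closed loop(s), length Σ = 5.638174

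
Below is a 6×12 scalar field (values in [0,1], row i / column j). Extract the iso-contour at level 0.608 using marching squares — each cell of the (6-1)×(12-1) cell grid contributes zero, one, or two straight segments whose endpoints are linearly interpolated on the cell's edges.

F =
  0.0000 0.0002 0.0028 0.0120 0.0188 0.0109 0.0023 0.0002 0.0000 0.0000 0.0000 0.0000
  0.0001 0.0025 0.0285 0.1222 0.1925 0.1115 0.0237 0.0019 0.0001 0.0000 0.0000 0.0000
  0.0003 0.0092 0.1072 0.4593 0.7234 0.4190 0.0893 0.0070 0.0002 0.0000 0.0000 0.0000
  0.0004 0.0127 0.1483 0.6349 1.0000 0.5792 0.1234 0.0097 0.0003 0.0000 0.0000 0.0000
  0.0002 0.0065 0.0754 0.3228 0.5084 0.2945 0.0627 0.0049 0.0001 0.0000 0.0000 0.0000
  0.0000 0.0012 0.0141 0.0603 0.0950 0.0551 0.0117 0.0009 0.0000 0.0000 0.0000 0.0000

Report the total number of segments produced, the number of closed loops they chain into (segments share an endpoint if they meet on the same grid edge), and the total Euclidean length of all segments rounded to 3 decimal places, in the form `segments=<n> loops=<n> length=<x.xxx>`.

segments=8 loops=1 length=5.803

cell (1,3): code 0100 → (1.783,4.000)–(2.000,3.563)
cell (1,4): code 1000 → (2.000,4.379)–(1.783,4.000)
cell (2,2): code 0100 → (2.847,3.000)–(3.000,2.945)
cell (2,3): code 1110 → (2.000,3.563)–(2.847,3.000)
cell (2,4): code 1001 → (3.000,4.932)–(2.000,4.379)
cell (3,2): code 0010 → (3.000,2.945)–(3.086,3.000)
cell (3,3): code 0011 → (3.086,3.000)–(3.797,4.000)
cell (3,4): code 0001 → (3.797,4.000)–(3.000,4.932)
total: 8 segments, chained into 1 closed loop(s), length Σ = 5.803004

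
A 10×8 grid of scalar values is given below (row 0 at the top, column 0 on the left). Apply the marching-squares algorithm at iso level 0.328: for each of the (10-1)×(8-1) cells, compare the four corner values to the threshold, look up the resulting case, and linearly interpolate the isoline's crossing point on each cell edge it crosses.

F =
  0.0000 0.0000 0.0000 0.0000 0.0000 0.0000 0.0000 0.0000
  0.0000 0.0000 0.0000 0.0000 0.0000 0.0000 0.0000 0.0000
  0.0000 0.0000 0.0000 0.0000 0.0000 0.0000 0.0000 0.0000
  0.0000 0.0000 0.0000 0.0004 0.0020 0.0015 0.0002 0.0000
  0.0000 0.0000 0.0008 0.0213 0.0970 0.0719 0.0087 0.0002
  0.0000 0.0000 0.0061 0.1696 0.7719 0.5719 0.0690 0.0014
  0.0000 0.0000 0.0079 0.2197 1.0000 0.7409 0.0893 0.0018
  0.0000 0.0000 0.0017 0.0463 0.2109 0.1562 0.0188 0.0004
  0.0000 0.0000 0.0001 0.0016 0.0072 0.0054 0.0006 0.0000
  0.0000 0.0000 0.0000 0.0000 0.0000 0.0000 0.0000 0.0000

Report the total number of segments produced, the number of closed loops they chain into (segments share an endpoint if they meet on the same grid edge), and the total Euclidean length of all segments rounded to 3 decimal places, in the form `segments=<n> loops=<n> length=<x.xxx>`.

cell (4,3): code 0100 → (4.342,4.000)–(5.000,3.263)
cell (4,4): code 1100 → (4.512,5.000)–(4.342,4.000)
cell (4,5): code 1000 → (5.000,5.485)–(4.512,5.000)
cell (5,3): code 0110 → (5.000,3.263)–(6.000,3.139)
cell (5,5): code 1001 → (6.000,5.634)–(5.000,5.485)
cell (6,3): code 0010 → (6.000,3.139)–(6.852,4.000)
cell (6,4): code 0011 → (6.852,4.000)–(6.706,5.000)
cell (6,5): code 0001 → (6.706,5.000)–(6.000,5.634)
total: 8 segments, chained into 1 closed loop(s), length Σ = 7.879175

segments=8 loops=1 length=7.879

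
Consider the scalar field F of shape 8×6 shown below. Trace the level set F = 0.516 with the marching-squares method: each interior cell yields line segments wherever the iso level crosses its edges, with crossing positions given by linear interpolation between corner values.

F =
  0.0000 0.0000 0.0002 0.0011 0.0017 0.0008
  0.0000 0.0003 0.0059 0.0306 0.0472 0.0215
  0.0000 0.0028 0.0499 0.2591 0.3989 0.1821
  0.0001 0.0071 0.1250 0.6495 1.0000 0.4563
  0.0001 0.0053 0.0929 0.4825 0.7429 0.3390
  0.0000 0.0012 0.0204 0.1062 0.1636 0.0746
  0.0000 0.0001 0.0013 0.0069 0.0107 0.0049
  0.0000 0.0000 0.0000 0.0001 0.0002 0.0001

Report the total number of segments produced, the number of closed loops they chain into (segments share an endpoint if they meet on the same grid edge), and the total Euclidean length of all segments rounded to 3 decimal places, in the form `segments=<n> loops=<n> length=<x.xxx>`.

cell (2,2): code 0100 → (2.658,3.000)–(3.000,2.745)
cell (2,3): code 1100 → (2.195,4.000)–(2.658,3.000)
cell (2,4): code 1000 → (3.000,4.890)–(2.195,4.000)
cell (3,2): code 0010 → (3.000,2.745)–(3.799,3.000)
cell (3,3): code 0111 → (3.799,3.000)–(4.000,3.129)
cell (3,4): code 1001 → (4.000,4.562)–(3.000,4.890)
cell (4,3): code 0010 → (4.000,3.129)–(4.392,4.000)
cell (4,4): code 0001 → (4.392,4.000)–(4.000,4.562)
total: 8 segments, chained into 1 closed loop(s), length Σ = 6.498667

segments=8 loops=1 length=6.499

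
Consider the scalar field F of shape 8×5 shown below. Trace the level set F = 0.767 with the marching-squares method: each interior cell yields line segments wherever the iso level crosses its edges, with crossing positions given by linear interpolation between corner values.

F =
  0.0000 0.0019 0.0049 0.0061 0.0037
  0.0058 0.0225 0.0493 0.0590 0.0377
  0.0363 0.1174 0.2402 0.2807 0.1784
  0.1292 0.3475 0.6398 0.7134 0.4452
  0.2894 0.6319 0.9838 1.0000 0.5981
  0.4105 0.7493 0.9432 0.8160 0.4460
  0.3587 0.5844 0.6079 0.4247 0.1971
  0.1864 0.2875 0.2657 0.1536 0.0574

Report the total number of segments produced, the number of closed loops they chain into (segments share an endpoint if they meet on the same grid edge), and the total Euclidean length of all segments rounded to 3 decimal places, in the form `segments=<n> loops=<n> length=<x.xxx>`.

cell (3,1): code 0100 → (3.370,2.000)–(4.000,1.384)
cell (3,2): code 1100 → (3.187,3.000)–(3.370,2.000)
cell (3,3): code 1000 → (4.000,3.580)–(3.187,3.000)
cell (4,1): code 0110 → (4.000,1.384)–(5.000,1.091)
cell (4,3): code 1001 → (5.000,3.132)–(4.000,3.580)
cell (5,1): code 0010 → (5.000,1.091)–(5.525,2.000)
cell (5,2): code 0011 → (5.525,2.000)–(5.125,3.000)
cell (5,3): code 0001 → (5.125,3.000)–(5.000,3.132)
total: 8 segments, chained into 1 closed loop(s), length Σ = 7.342958

segments=8 loops=1 length=7.343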